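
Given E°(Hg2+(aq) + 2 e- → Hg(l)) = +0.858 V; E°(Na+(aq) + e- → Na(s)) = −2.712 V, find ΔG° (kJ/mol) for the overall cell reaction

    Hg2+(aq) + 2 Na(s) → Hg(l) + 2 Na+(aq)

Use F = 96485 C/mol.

In the reaction as written Hg2+(aq) is reduced, so the Hg²⁺/Hg couple is the cathode and Na⁺/Na is the anode.
E°cell = +0.858 − (−2.712) = +3.570 V; balancing electrons gives n = 2.
ΔG° = −nFE°cell = −(2)(96485)(+3.570) J/mol = −689 kJ/mol.

−689 kJ/mol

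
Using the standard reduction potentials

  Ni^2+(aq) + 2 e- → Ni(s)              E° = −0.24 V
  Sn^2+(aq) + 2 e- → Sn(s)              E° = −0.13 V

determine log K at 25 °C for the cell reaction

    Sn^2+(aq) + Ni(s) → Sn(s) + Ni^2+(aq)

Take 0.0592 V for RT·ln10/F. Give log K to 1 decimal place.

The Sn²⁺/Sn couple is reduced (cathode); E°cell = −0.13 − (−0.24) = +0.11 V with n = 2.
At equilibrium E = 0, so log K = nE°cell / 0.0592 = (2)(+0.11) / 0.0592 = 3.7.

log K = 3.7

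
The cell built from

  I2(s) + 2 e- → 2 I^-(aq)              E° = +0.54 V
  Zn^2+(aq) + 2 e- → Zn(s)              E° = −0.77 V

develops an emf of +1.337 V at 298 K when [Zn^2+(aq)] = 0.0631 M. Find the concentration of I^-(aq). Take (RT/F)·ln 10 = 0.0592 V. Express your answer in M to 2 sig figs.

1.4 M

I₂/I⁻ is the cathode (higher E°); E°cell = +0.54 − (−0.77) = +1.31 V with n = 2.
Rearranging E = E° − (0.0592/n)·log Q gives log Q = 2(+1.31 − (+1.337))/0.0592 = −0.912.
Balancing electrons gives I2(s) + Zn(s) → 2 I^-(aq) + Zn^2+(aq); thus Q = [I^-(aq)]^2·[Zn^2+(aq)].
Substituting the known concentrations and solving, log [I^-(aq)] = 0.144 and [I^-(aq)] = 1.4 M.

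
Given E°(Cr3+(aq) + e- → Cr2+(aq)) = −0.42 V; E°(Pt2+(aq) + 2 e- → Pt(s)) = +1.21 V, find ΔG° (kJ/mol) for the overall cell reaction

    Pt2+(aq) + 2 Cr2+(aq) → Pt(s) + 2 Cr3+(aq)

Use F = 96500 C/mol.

−315 kJ/mol

In the reaction as written Pt2+(aq) is reduced, so the Pt²⁺/Pt couple is the cathode and Cr³⁺/Cr²⁺ is the anode.
E°cell = +1.21 − (−0.42) = +1.63 V; balancing electrons gives n = 2.
ΔG° = −nFE°cell = −(2)(96500)(+1.63) J/mol = −315 kJ/mol.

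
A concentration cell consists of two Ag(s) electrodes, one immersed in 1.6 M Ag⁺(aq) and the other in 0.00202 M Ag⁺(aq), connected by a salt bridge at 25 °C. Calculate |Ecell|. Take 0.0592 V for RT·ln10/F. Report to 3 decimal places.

0.172 V

For a concentration cell E°cell = 0, since both electrodes use the same couple.
The compartment with the higher Ag⁺(aq) concentration (1.6 M) acts as the cathode; ions are reduced there and produced at the dilute (0.00202 M) anode.
With n = 1, Ecell = −(0.0592/1)·log([dilute]/[conc]) = −(0.0592/1)·log(0.00202/1.6) = +0.172 V.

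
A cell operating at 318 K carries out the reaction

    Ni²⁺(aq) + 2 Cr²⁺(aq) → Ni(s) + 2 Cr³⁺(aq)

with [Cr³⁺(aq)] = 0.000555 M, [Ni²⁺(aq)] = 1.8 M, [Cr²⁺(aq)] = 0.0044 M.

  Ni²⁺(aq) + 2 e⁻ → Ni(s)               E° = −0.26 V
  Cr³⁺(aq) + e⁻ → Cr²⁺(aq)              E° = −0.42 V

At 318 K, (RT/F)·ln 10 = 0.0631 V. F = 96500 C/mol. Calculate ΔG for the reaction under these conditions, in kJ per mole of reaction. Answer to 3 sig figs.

−43.4 kJ/mol

E°cell = −0.26 − (−0.42) = +0.16 V; the balanced reaction transfers n = 2 electrons.
The reaction quotient is [Cr³⁺(aq)]^2 / ([Ni²⁺(aq)]·[Cr²⁺(aq)]^2) = 0.00884; by Nernst, E = +0.16 − (0.0631/2)(−2.054) = +0.2248 V.
Then ΔG = −nFE = −2 × 96500 × +0.2248 J/mol = −43.4 kJ/mol.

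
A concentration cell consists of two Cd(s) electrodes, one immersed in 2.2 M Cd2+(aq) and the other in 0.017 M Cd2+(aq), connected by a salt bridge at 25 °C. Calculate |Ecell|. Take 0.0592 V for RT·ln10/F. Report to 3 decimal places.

0.063 V

For a concentration cell E°cell = 0, since both electrodes use the same couple.
The compartment with the higher Cd2+(aq) concentration (2.2 M) acts as the cathode; ions are reduced there and produced at the dilute (0.017 M) anode.
With n = 2, Ecell = −(0.0592/2)·log([dilute]/[conc]) = −(0.0592/2)·log(0.017/2.2) = +0.063 V.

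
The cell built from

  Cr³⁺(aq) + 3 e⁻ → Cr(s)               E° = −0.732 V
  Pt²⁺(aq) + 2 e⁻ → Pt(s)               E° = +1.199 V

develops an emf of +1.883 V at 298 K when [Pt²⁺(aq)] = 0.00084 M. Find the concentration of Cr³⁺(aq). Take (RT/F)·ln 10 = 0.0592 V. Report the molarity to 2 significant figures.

With Pt²⁺/Pt at the cathode and Cr³⁺/Cr at the anode, E°cell = +1.199 − (−0.732) = +1.931 V (n = 6).
Rearranging E = E° − (0.0592/n)·log Q gives log Q = 6(+1.931 − (+1.883))/0.0592 = 4.865.
The balanced reaction is 3 Pt²⁺(aq) + 2 Cr(s) → 3 Pt(s) + 2 Cr³⁺(aq), so Q = [Cr³⁺(aq)]^2 / [Pt²⁺(aq)]^3.
Substituting the known concentrations and solving, log [Cr³⁺(aq)] = −2.181 and [Cr³⁺(aq)] = 0.0066 M.

0.0066 M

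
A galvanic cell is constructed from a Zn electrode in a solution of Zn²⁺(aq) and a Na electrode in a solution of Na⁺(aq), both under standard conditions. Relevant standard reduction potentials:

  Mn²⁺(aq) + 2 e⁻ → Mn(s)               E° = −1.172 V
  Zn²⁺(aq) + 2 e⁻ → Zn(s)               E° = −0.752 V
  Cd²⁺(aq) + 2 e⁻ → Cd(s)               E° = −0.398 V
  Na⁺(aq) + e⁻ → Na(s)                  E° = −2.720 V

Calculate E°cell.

The Zn²⁺/Zn couple has the higher E°, so Zn ion is reduced (cathode) and Na is oxidized (anode).
E°cell = E°(cathode) − E°(anode) = −0.752 − (−2.720) = +1.968 V.

+1.968 V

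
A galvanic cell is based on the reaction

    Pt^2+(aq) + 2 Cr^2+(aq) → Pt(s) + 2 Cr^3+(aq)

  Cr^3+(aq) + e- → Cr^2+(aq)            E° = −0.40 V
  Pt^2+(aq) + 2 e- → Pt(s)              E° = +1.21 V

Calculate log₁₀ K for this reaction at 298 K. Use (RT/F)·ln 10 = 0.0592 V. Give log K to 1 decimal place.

log K = 54.4

The Pt²⁺/Pt couple is reduced (cathode); E°cell = +1.21 − (−0.40) = +1.61 V with n = 2.
At equilibrium E = 0, so log K = nE°cell / 0.0592 = (2)(+1.61) / 0.0592 = 54.4.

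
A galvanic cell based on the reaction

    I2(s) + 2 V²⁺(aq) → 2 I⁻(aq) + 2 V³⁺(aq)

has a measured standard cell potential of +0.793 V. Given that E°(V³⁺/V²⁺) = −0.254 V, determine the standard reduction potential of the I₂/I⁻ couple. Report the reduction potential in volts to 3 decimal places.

In the reaction as written the I₂/I⁻ couple is reduced (cathode) and V³⁺/V²⁺ is oxidized (anode), so E°cell = E°(I₂/I⁻) − E°(V³⁺/V²⁺).
E°(I₂/I⁻) = E°cell + E°(anode) = +0.793 + (−0.254) = +0.539 V.

+0.539 V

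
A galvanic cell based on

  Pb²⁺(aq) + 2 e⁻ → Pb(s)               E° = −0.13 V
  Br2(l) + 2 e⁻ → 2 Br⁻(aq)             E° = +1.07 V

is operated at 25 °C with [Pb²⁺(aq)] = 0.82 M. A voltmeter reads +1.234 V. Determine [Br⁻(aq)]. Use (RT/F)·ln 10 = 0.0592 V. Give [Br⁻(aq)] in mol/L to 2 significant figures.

0.29 M

Br₂/Br⁻ is the cathode (higher E°); E°cell = +1.07 − (−0.13) = +1.20 V with n = 2.
Since E = E° − (0.0592/n)·log Q, log Q = n(E° − E)/0.0592 = −1.149.
For Br2(l) + Pb(s) → 2 Br⁻(aq) + Pb²⁺(aq), the reaction quotient is Q = [Br⁻(aq)]^2·[Pb²⁺(aq)].
Solving for the unknown gives log [Br⁻(aq)] = −0.531, so [Br⁻(aq)] ≈ 0.29 M.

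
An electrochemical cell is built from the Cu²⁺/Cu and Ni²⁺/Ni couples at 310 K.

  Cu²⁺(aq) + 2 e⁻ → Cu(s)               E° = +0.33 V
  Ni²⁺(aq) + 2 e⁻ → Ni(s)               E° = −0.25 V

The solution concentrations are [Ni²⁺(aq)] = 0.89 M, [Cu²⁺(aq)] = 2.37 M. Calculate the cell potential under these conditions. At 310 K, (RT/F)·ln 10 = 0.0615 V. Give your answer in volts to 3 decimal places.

+0.593 V

Cu²⁺/Cu is reduced (cathode, E° = +0.33 V) and Ni²⁺/Ni is oxidized (anode).
E°cell = +0.33 − (−0.25) = +0.58 V, with n = 2 electrons transferred.
The balanced reaction is Cu²⁺(aq) + Ni(s) → Cu(s) + Ni²⁺(aq), so Q = [Ni²⁺(aq)] / [Cu²⁺(aq)] = 0.376 and log Q = −0.425.
Applying E = E° − (RT ln10/nF)·log Q gives +0.58 − (0.0615/2)(−0.425) = +0.593 V.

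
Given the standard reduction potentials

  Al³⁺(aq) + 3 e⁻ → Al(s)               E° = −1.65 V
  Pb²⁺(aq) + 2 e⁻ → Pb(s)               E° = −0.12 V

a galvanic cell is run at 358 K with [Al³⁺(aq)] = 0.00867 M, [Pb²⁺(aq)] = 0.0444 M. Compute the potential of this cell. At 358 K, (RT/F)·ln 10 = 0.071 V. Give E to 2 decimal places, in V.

+1.53 V

Since E°(Pb²⁺/Pb) > E°(Al³⁺/Al), Pb²⁺/Pb serves as the cathode.
E°cell = E°cat − E°an = −0.12 − (−1.65) = +1.53 V; n = 6.
Balancing gives 3 Pb²⁺(aq) + 2 Al(s) → 3 Pb(s) + 2 Al³⁺(aq); hence Q = [Al³⁺(aq)]^2 / [Pb²⁺(aq)]^3 = 0.859 (log Q = −0.066).
By the Nernst equation, E = +1.53 − (0.071/6)·(−0.066) = +1.53 V.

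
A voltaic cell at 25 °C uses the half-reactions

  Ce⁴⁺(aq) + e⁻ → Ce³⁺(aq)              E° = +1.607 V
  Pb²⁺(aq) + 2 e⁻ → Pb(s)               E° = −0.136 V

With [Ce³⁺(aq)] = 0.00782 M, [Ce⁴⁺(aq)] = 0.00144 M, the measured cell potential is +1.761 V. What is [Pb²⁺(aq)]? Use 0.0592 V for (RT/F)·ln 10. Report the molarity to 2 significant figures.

With Ce⁴⁺/Ce³⁺ at the cathode and Pb²⁺/Pb at the anode, E°cell = +1.607 − (−0.136) = +1.743 V (n = 2).
Since E = E° − (0.0592/n)·log Q, log Q = n(E° − E)/0.0592 = −0.608.
The balanced reaction is 2 Ce⁴⁺(aq) + Pb(s) → 2 Ce³⁺(aq) + Pb²⁺(aq), so Q = ([Ce³⁺(aq)]^2·[Pb²⁺(aq)]) / [Ce⁴⁺(aq)]^2.
Isolating [Pb²⁺(aq)] in Q = 10^{−0.608} yields log [Pb²⁺(aq)] = −2.078, i.e. 0.0084 M.

0.0084 M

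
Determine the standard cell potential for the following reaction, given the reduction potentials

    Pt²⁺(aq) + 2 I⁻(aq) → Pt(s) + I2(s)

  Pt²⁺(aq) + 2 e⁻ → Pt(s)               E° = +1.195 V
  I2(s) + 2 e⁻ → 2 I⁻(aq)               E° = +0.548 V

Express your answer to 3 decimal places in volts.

Pt²⁺(aq) gains electrons, so the Pt²⁺/Pt couple is the cathode; the I₂/I⁻ couple is the anode.
E°cell = E°(cathode) − E°(anode) = +1.195 − (+0.548) = +0.647 V.

+0.647 V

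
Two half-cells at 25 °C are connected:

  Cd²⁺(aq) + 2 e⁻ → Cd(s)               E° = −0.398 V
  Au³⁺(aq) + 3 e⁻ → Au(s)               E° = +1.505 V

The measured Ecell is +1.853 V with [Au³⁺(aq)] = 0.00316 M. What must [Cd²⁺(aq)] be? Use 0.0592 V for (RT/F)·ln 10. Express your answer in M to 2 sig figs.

1.1 M

Au³⁺/Au is the cathode (higher E°); E°cell = +1.505 − (−0.398) = +1.903 V with n = 6.
Rearranging E = E° − (0.0592/n)·log Q gives log Q = 6(+1.903 − (+1.853))/0.0592 = 5.068.
The balanced reaction is 2 Au³⁺(aq) + 3 Cd(s) → 2 Au(s) + 3 Cd²⁺(aq), so Q = [Cd²⁺(aq)]^3 / [Au³⁺(aq)]^2.
Solving for the unknown gives log [Cd²⁺(aq)] = 0.022, so [Cd²⁺(aq)] ≈ 1.1 M.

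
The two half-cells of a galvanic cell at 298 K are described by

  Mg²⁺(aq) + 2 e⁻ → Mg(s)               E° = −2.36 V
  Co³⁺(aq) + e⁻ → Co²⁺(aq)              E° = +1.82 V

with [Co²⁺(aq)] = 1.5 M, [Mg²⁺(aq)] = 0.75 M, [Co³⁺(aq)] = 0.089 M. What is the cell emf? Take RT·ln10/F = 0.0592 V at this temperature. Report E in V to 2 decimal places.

+4.11 V

The Co³⁺/Co²⁺ couple has the more positive E°, so it is the cathode; Mg²⁺/Mg is the anode.
E°cell = E°cat − E°an = +1.82 − (−2.36) = +4.18 V; n = 2.
The balanced reaction is 2 Co³⁺(aq) + Mg(s) → 2 Co²⁺(aq) + Mg²⁺(aq), so Q = ([Co²⁺(aq)]^2·[Mg²⁺(aq)]) / [Co³⁺(aq)]^2 = 213 and log Q = 2.328.
By the Nernst equation, E = +4.18 − (0.0592/2)·(2.328) = +4.11 V.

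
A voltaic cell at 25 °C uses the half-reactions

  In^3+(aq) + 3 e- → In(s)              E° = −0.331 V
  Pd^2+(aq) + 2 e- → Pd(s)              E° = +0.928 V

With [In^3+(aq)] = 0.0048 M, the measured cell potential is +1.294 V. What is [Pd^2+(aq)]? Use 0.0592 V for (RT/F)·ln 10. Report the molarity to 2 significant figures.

The Pd²⁺/Pd couple has the larger reduction potential, so it is the cathode: E°cell = +0.928 − (−0.331) = +1.259 V and n = 6.
Since E = E° − (0.0592/n)·log Q, log Q = n(E° − E)/0.0592 = −3.547.
For 3 Pd^2+(aq) + 2 In(s) → 3 Pd(s) + 2 In^3+(aq), the reaction quotient is Q = [In^3+(aq)]^2 / [Pd^2+(aq)]^3.
Substituting the known concentrations and solving, log [Pd^2+(aq)] = −0.364 and [Pd^2+(aq)] = 0.43 M.

0.43 M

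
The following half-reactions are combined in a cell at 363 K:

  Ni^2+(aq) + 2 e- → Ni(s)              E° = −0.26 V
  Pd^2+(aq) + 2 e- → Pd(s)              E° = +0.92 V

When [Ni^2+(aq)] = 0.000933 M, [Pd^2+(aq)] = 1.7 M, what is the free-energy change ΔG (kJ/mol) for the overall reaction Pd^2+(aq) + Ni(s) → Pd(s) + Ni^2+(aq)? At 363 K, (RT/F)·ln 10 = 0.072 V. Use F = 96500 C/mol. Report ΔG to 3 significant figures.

−250 kJ/mol

With Pd²⁺/Pd reduced at the cathode, E°cell = +0.92 − (−0.26) = +1.18 V and n = 2.
Q = [Ni^2+(aq)] / [Pd^2+(aq)] = 0.000549, so log Q = −3.261 and E = +1.18 − (0.072/2)(−3.261) = +1.2974 V.
Finally ΔG = −nFE = −(2)(96500 C/mol)(+1.2974 V) = −250 kJ/mol.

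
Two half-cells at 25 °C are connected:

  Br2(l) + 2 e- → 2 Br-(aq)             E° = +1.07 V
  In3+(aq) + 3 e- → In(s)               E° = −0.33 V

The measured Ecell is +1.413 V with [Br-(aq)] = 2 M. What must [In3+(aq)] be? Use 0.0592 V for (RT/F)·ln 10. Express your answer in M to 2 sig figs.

0.027 M

The Br₂/Br⁻ couple has the larger reduction potential, so it is the cathode: E°cell = +1.07 − (−0.33) = +1.40 V and n = 6.
From the Nernst equation, log Q = n(E° − E)/0.0592 = 6·(+1.40 − (+1.413))/0.0592 = −1.318.
The balanced reaction is 3 Br2(l) + 2 In(s) → 6 Br-(aq) + 2 In3+(aq), so Q = [Br-(aq)]^6·[In3+(aq)]^2.
Solving for the unknown gives log [In3+(aq)] = −1.562, so [In3+(aq)] ≈ 0.027 M.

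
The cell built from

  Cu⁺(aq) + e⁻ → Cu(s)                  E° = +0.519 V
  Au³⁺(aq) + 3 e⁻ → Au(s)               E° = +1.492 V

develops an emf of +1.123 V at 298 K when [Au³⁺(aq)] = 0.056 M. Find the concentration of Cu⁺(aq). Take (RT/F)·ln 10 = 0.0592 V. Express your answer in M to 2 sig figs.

The Au³⁺/Au couple has the larger reduction potential, so it is the cathode: E°cell = +1.492 − (+0.519) = +0.973 V and n = 3.
Rearranging E = E° − (0.0592/n)·log Q gives log Q = 3(+0.973 − (+1.123))/0.0592 = −7.601.
Balancing electrons gives Au³⁺(aq) + 3 Cu(s) → Au(s) + 3 Cu⁺(aq); thus Q = [Cu⁺(aq)]^3 / [Au³⁺(aq)].
Solving for the unknown gives log [Cu⁺(aq)] = −2.951, so [Cu⁺(aq)] ≈ 0.0011 M.

0.0011 M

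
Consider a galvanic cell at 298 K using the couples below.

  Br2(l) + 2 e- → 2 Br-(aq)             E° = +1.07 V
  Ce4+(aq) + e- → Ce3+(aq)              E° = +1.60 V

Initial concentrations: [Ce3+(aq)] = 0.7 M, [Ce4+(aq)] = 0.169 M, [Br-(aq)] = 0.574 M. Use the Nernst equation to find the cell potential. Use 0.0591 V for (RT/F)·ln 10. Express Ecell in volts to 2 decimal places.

+0.48 V

Ce⁴⁺/Ce³⁺ is reduced (cathode, E° = +1.60 V) and Br₂/Br⁻ is oxidized (anode).
E°cell = E°cat − E°an = +1.60 − (+1.07) = +0.53 V; n = 2.
For the overall reaction 2 Ce4+(aq) + 2 Br-(aq) → 2 Ce3+(aq) + Br2(l), Q = [Ce3+(aq)]^2 / ([Ce4+(aq)]^2·[Br-(aq)]^2) = 52.1, giving log Q = 1.717.
Applying E = E° − (RT ln10/nF)·log Q gives +0.53 − (0.0591/2)(1.717) = +0.48 V.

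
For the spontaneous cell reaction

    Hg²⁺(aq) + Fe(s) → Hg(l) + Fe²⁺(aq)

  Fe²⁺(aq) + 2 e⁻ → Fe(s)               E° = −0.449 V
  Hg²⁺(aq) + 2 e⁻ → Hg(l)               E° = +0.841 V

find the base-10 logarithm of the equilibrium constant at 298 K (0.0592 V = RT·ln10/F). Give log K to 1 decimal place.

log K = 43.6

The Hg²⁺/Hg couple is reduced (cathode); E°cell = +0.841 − (−0.449) = +1.290 V with n = 2.
At equilibrium E = 0, so log K = nE°cell / 0.0592 = (2)(+1.290) / 0.0592 = 43.6.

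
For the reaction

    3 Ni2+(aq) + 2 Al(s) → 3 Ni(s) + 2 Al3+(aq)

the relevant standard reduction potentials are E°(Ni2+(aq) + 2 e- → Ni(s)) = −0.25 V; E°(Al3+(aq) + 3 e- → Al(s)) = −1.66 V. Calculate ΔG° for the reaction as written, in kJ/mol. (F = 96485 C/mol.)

−816 kJ/mol

In the reaction as written Ni2+(aq) is reduced, so the Ni²⁺/Ni couple is the cathode and Al³⁺/Al is the anode.
E°cell = −0.25 − (−1.66) = +1.41 V; balancing electrons gives n = 6.
ΔG° = −nFE°cell = −(6)(96485)(+1.41) J/mol = −816 kJ/mol.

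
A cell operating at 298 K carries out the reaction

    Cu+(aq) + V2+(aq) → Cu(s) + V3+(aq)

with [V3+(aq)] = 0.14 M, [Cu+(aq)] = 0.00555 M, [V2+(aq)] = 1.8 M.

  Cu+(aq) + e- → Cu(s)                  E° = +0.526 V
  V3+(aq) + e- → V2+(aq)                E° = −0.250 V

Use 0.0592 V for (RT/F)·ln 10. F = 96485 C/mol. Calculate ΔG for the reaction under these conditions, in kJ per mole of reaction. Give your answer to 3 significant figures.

−68.3 kJ/mol

The standard cell potential is +0.526 − (−0.250) = +0.776 V, with n = 1 electron in the balanced equation.
Q = [V3+(aq)] / ([Cu+(aq)]·[V2+(aq)]) = 14, so log Q = 1.147 and E = +0.776 − (0.0592/1)(1.147) = +0.7081 V.
Finally ΔG = −nFE = −(1)(96485 C/mol)(+0.7081 V) = −68.3 kJ/mol.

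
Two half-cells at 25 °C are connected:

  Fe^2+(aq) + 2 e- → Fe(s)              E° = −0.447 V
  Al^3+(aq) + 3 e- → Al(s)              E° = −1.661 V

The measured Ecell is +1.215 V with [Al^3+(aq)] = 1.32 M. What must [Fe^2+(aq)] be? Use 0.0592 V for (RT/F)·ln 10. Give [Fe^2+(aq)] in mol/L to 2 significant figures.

1.3 M

With Fe²⁺/Fe at the cathode and Al³⁺/Al at the anode, E°cell = −0.447 − (−1.661) = +1.214 V (n = 6).
Rearranging E = E° − (0.0592/n)·log Q gives log Q = 6(+1.214 − (+1.215))/0.0592 = −0.101.
Balancing electrons gives 3 Fe^2+(aq) + 2 Al(s) → 3 Fe(s) + 2 Al^3+(aq); thus Q = [Al^3+(aq)]^2 / [Fe^2+(aq)]^3.
Solving for the unknown gives log [Fe^2+(aq)] = 0.114, so [Fe^2+(aq)] ≈ 1.3 M.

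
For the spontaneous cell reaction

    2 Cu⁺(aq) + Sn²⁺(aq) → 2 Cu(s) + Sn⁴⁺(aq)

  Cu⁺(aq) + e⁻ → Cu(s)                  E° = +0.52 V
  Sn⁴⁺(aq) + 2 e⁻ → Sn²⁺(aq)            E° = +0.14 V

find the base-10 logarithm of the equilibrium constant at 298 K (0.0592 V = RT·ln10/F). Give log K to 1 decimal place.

log K = 12.8

The Cu⁺/Cu couple is reduced (cathode); E°cell = +0.52 − (+0.14) = +0.38 V with n = 2.
At equilibrium E = 0, so log K = nE°cell / 0.0592 = (2)(+0.38) / 0.0592 = 12.8.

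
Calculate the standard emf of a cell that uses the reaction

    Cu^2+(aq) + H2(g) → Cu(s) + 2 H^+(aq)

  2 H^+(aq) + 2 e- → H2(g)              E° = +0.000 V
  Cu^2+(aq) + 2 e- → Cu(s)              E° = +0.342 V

Cu^2+(aq) gains electrons, so the Cu²⁺/Cu couple is the cathode; the 2H⁺/H₂ couple is the anode.
E°cell = E°(cathode) − E°(anode) = +0.342 − (+0.000) = +0.342 V.

+0.342 V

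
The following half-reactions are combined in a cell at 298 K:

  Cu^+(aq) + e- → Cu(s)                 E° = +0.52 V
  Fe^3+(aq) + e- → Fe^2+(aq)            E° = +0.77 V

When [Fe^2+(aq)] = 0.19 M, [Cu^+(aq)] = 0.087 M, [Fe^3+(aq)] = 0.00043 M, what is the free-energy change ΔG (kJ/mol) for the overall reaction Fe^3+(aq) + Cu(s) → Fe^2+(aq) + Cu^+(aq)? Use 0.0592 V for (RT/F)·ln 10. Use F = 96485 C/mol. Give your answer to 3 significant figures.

The standard cell potential is +0.77 − (+0.52) = +0.25 V, with n = 1 electron in the balanced equation.
Here Q = ([Fe^2+(aq)]·[Cu^+(aq)]) / [Fe^3+(aq)] = 38.4 (log Q = 1.585), giving E = +0.25 − (0.0592/1)·(1.585) = +0.1562 V.
Finally ΔG = −nFE = −(1)(96485 C/mol)(+0.1562 V) = −15.1 kJ/mol.

−15.1 kJ/mol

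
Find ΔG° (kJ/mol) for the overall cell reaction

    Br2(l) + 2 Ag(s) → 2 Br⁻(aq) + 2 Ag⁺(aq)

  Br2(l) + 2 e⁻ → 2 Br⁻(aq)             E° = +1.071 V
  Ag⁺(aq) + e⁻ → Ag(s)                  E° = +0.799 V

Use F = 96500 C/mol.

−52.5 kJ/mol

In the reaction as written Br2(l) is reduced, so the Br₂/Br⁻ couple is the cathode and Ag⁺/Ag is the anode.
E°cell = +1.071 − (+0.799) = +0.272 V; balancing electrons gives n = 2.
ΔG° = −nFE°cell = −(2)(96500)(+0.272) J/mol = −52.5 kJ/mol.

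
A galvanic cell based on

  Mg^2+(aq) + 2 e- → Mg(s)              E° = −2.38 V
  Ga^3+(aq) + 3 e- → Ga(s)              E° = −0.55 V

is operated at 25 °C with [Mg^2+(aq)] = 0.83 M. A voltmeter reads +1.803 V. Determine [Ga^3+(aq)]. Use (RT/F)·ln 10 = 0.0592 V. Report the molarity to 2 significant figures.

The Ga³⁺/Ga couple has the larger reduction potential, so it is the cathode: E°cell = −0.55 − (−2.38) = +1.83 V and n = 6.
Since E = E° − (0.0592/n)·log Q, log Q = n(E° − E)/0.0592 = 2.736.
Balancing electrons gives 2 Ga^3+(aq) + 3 Mg(s) → 2 Ga(s) + 3 Mg^2+(aq); thus Q = [Mg^2+(aq)]^3 / [Ga^3+(aq)]^2.
Solving for the unknown gives log [Ga^3+(aq)] = −1.489, so [Ga^3+(aq)] ≈ 0.032 M.

0.032 M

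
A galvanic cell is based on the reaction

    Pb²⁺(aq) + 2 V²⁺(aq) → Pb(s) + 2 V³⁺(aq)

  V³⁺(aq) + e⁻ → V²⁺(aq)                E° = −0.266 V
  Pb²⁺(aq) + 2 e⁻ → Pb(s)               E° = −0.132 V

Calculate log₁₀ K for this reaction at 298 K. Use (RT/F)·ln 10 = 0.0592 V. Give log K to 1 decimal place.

The Pb²⁺/Pb couple is reduced (cathode); E°cell = −0.132 − (−0.266) = +0.134 V with n = 2.
At equilibrium E = 0, so log K = nE°cell / 0.0592 = (2)(+0.134) / 0.0592 = 4.5.

log K = 4.5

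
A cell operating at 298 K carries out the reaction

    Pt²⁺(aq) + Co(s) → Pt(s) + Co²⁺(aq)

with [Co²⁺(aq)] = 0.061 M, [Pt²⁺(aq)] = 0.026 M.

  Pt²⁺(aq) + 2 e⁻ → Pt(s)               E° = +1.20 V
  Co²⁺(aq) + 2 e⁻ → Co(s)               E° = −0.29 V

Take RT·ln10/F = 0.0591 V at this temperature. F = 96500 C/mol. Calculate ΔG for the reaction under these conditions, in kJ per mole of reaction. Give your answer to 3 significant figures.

E°cell = +1.20 − (−0.29) = +1.49 V; the balanced reaction transfers n = 2 electrons.
Here Q = [Co²⁺(aq)] / [Pt²⁺(aq)] = 2.35 (log Q = 0.370), giving E = +1.49 − (0.0591/2)·(0.370) = +1.4791 V.
ΔG = −nFE = −(2)(96500)(+1.4791) J/mol = −285 kJ/mol.

−285 kJ/mol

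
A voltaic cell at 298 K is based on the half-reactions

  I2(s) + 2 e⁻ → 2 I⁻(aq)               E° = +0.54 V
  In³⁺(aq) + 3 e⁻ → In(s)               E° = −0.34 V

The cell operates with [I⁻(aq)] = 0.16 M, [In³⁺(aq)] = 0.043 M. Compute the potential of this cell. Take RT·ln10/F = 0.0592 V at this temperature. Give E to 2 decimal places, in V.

+0.95 V

I₂/I⁻ is reduced (cathode, E° = +0.54 V) and In³⁺/In is oxidized (anode).
The standard potential is +0.54 − (−0.34) = +0.88 V and the balanced reaction transfers n = 6 electrons.
Balancing gives 3 I2(s) + 2 In(s) → 6 I⁻(aq) + 2 In³⁺(aq); hence Q = [I⁻(aq)]^6·[In³⁺(aq)]^2 = 3.1×10^−8 (log Q = −7.508).
By the Nernst equation, E = +0.88 − (0.0592/6)·(−7.508) = +0.95 V.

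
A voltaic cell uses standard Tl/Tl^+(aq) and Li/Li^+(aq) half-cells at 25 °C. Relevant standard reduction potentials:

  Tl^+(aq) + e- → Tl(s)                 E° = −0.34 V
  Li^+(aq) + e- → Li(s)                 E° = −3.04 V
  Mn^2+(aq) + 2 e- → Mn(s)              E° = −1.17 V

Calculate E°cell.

+2.70 V

Of the two couples in this cell, the one with the more positive reduction potential is reduced at the cathode: here that is Tl⁺/Tl (−0.34 V); Li⁺/Li (−3.04 V) is the anode.
E°cell = E°(cathode) − E°(anode) = −0.34 − (−3.04) = +2.70 V.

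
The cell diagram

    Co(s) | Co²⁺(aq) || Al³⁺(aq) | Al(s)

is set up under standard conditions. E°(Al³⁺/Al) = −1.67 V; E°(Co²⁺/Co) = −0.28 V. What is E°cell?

−1.39 V

By convention the left-hand electrode in cell notation is the anode (oxidation) and the right-hand electrode is the cathode (reduction).
E°cell = E°(right) − E°(left) = −1.67 − (−0.28) = −1.39 V.
The negative sign shows that, as written, the cell would require an external voltage to drive the reaction.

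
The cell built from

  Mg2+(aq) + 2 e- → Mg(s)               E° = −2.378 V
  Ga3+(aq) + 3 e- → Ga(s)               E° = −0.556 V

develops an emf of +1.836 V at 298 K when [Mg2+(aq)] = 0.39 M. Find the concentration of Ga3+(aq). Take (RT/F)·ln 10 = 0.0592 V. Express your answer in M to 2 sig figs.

The Ga³⁺/Ga couple has the larger reduction potential, so it is the cathode: E°cell = −0.556 − (−2.378) = +1.822 V and n = 6.
Rearranging E = E° − (0.0592/n)·log Q gives log Q = 6(+1.822 − (+1.836))/0.0592 = −1.419.
The balanced reaction is 2 Ga3+(aq) + 3 Mg(s) → 2 Ga(s) + 3 Mg2+(aq), so Q = [Mg2+(aq)]^3 / [Ga3+(aq)]^2.
Isolating [Ga3+(aq)] in Q = 10^{−1.419} yields log [Ga3+(aq)] = 0.096, i.e. 1.2 M.

1.2 M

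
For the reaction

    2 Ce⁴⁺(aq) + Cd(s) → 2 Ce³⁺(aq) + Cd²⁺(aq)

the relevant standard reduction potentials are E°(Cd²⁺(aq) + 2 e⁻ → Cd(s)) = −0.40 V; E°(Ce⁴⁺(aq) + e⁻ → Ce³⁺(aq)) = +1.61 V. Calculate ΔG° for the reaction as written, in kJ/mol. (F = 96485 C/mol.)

In the reaction as written Ce⁴⁺(aq) is reduced, so the Ce⁴⁺/Ce³⁺ couple is the cathode and Cd²⁺/Cd is the anode.
E°cell = +1.61 − (−0.40) = +2.01 V; balancing electrons gives n = 2.
ΔG° = −nFE°cell = −(2)(96485)(+2.01) J/mol = −388 kJ/mol.

−388 kJ/mol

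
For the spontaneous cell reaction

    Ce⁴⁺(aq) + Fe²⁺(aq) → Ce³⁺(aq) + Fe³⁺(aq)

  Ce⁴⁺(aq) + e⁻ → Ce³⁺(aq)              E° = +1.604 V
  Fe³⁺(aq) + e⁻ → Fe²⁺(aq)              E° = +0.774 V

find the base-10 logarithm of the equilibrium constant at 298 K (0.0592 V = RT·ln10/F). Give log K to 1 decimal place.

log K = 14.0

The Ce⁴⁺/Ce³⁺ couple is reduced (cathode); E°cell = +1.604 − (+0.774) = +0.830 V with n = 1.
At equilibrium E = 0, so log K = nE°cell / 0.0592 = (1)(+0.830) / 0.0592 = 14.0.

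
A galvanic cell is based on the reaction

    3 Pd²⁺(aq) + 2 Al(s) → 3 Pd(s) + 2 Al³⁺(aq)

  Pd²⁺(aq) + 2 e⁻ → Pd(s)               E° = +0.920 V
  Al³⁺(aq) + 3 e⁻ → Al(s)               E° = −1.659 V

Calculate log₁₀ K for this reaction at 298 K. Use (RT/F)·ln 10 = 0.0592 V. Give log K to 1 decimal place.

log K = 261.4

The Pd²⁺/Pd couple is reduced (cathode); E°cell = +0.920 − (−1.659) = +2.579 V with n = 6.
At equilibrium E = 0, so log K = nE°cell / 0.0592 = (6)(+2.579) / 0.0592 = 261.4.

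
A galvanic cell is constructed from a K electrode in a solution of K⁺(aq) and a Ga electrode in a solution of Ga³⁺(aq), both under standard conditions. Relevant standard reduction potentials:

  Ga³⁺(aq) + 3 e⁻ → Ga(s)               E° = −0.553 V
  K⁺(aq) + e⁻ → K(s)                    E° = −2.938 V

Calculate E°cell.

Of the two couples in this cell, the one with the more positive reduction potential is reduced at the cathode: here that is Ga³⁺/Ga (−0.553 V); K⁺/K (−2.938 V) is the anode.
E°cell = E°(cathode) − E°(anode) = −0.553 − (−2.938) = +2.385 V.

+2.385 V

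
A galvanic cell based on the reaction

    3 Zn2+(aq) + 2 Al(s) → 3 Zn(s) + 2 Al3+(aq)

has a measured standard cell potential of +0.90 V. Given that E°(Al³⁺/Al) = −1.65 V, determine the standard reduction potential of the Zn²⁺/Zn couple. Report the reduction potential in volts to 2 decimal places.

−0.75 V

In the reaction as written the Zn²⁺/Zn couple is reduced (cathode) and Al³⁺/Al is oxidized (anode), so E°cell = E°(Zn²⁺/Zn) − E°(Al³⁺/Al).
E°(Zn²⁺/Zn) = E°cell + E°(anode) = +0.90 + (−1.65) = −0.75 V.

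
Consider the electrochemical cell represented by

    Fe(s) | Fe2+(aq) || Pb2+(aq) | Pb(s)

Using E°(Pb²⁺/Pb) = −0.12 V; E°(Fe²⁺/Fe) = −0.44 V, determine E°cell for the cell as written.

By convention the left-hand electrode in cell notation is the anode (oxidation) and the right-hand electrode is the cathode (reduction).
E°cell = E°(right) − E°(left) = −0.12 − (−0.44) = +0.32 V.

+0.32 V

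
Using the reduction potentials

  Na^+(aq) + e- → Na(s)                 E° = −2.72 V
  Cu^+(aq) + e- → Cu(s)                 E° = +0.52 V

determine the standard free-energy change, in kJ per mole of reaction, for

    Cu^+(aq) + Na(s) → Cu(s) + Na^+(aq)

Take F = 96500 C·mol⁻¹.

In the reaction as written Cu^+(aq) is reduced, so the Cu⁺/Cu couple is the cathode and Na⁺/Na is the anode.
E°cell = +0.52 − (−2.72) = +3.24 V; balancing electrons gives n = 1.
ΔG° = −nFE°cell = −(1)(96500)(+3.24) J/mol = −313 kJ/mol.

−313 kJ/mol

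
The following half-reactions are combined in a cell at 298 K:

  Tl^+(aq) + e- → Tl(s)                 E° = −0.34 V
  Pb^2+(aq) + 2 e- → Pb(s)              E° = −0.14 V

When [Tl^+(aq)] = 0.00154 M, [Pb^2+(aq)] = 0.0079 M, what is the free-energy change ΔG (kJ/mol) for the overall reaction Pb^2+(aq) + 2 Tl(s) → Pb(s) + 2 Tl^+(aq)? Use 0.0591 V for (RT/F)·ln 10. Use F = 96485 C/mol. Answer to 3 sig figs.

The standard cell potential is −0.14 − (−0.34) = +0.20 V, with n = 2 electrons in the balanced equation.
Here Q = [Tl^+(aq)]^2 / [Pb^2+(aq)] = 0.0003 (log Q = −3.523), giving E = +0.20 − (0.0591/2)·(−3.523) = +0.3041 V.
Finally ΔG = −nFE = −(2)(96485 C/mol)(+0.3041 V) = −58.7 kJ/mol.

−58.7 kJ/mol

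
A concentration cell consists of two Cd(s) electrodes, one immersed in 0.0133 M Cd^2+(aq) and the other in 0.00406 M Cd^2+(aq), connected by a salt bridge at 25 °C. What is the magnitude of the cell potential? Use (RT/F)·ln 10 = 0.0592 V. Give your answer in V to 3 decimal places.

0.015 V

For a concentration cell E°cell = 0, since both electrodes use the same couple.
The compartment with the higher Cd^2+(aq) concentration (0.0133 M) acts as the cathode; ions are reduced there and produced at the dilute (0.00406 M) anode.
With n = 2, Ecell = −(0.0592/2)·log([dilute]/[conc]) = −(0.0592/2)·log(0.00406/0.0133) = +0.015 V.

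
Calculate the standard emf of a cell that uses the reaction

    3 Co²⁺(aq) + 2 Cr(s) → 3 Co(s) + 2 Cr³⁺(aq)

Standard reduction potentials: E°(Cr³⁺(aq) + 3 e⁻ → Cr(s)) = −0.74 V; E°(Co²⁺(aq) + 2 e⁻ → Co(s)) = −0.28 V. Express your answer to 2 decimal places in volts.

In the reaction as written, Co²⁺(aq) is reduced (cathode) and Cr³⁺(aq) is produced by oxidation at the anode.
E°cell = E°(cathode) − E°(anode) = −0.28 − (−0.74) = +0.46 V.

+0.46 V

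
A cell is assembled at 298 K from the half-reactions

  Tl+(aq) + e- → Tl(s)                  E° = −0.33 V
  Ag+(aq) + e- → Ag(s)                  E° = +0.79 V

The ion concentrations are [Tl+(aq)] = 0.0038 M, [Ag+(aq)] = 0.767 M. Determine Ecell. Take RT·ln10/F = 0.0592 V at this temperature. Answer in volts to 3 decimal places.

Ag⁺/Ag is reduced (cathode, E° = +0.79 V) and Tl⁺/Tl is oxidized (anode).
E°cell = E°cat − E°an = +0.79 − (−0.33) = +1.12 V; n = 1.
For the overall reaction Ag+(aq) + Tl(s) → Ag(s) + Tl+(aq), Q = [Tl+(aq)] / [Ag+(aq)] = 0.00495, giving log Q = −2.305.
Applying E = E° − (RT ln10/nF)·log Q gives +1.12 − (0.0592/1)(−2.305) = +1.256 V.

+1.256 V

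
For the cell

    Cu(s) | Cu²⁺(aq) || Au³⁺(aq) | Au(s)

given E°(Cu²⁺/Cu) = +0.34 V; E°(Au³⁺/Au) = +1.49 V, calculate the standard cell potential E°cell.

By convention the left-hand electrode in cell notation is the anode (oxidation) and the right-hand electrode is the cathode (reduction).
E°cell = E°(right) − E°(left) = +1.49 − (+0.34) = +1.15 V.

+1.15 V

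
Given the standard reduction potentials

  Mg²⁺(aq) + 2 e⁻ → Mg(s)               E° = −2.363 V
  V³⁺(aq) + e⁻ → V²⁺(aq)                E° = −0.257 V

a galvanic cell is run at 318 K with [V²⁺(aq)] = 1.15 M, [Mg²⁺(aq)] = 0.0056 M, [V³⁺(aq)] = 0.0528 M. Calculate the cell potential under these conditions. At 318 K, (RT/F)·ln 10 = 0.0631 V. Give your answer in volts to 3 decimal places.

+2.093 V

The V³⁺/V²⁺ couple has the more positive E°, so it is the cathode; Mg²⁺/Mg is the anode.
The standard potential is −0.257 − (−2.363) = +2.106 V and the balanced reaction transfers n = 2 electrons.
For the overall reaction 2 V³⁺(aq) + Mg(s) → 2 V²⁺(aq) + Mg²⁺(aq), Q = ([V²⁺(aq)]^2·[Mg²⁺(aq)]) / [V³⁺(aq)]^2 = 2.66, giving log Q = 0.424.
Applying E = E° − (RT ln10/nF)·log Q gives +2.106 − (0.0631/2)(0.424) = +2.093 V.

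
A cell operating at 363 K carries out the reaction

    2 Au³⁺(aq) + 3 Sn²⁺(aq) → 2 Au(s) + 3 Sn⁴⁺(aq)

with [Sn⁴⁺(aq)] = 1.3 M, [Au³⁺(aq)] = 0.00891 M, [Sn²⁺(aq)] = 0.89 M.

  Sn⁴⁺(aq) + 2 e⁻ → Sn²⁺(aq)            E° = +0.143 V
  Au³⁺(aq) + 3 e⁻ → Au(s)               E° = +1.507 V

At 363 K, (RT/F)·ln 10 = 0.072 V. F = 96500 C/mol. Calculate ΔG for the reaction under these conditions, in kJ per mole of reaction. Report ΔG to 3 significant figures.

−758 kJ/mol

With Au³⁺/Au reduced at the cathode, E°cell = +1.507 − (+0.143) = +1.364 V and n = 6.
The reaction quotient is [Sn⁴⁺(aq)]^3 / ([Au³⁺(aq)]^2·[Sn²⁺(aq)]^3) = 3.93×10^4; by Nernst, E = +1.364 − (0.072/6)(4.594) = +1.3089 V.
ΔG = −nFE = −(6)(96500)(+1.3089) J/mol = −758 kJ/mol.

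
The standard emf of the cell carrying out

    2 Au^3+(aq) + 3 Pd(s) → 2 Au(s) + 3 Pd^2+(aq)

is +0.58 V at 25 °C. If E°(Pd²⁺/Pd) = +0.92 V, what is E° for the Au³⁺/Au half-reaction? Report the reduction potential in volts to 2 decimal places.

In the reaction as written the Au³⁺/Au couple is reduced (cathode) and Pd²⁺/Pd is oxidized (anode), so E°cell = E°(Au³⁺/Au) − E°(Pd²⁺/Pd).
E°(Au³⁺/Au) = E°cell + E°(anode) = +0.58 + (+0.92) = +1.50 V.

+1.50 V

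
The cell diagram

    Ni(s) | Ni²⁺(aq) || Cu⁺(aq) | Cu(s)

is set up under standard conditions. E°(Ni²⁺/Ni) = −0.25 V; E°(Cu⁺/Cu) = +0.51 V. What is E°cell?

+0.76 V

By convention the left-hand electrode in cell notation is the anode (oxidation) and the right-hand electrode is the cathode (reduction).
E°cell = E°(right) − E°(left) = +0.51 − (−0.25) = +0.76 V.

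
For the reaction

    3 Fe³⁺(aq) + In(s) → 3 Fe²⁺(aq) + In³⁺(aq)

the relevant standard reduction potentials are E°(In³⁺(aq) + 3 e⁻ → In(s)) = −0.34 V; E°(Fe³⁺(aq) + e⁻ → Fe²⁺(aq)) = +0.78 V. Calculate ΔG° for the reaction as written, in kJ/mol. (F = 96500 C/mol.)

−324 kJ/mol

In the reaction as written Fe³⁺(aq) is reduced, so the Fe³⁺/Fe²⁺ couple is the cathode and In³⁺/In is the anode.
E°cell = +0.78 − (−0.34) = +1.12 V; balancing electrons gives n = 3.
ΔG° = −nFE°cell = −(3)(96500)(+1.12) J/mol = −324 kJ/mol.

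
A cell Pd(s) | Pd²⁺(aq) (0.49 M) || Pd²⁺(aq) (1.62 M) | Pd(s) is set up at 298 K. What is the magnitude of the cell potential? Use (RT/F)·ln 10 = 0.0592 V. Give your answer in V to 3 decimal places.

For a concentration cell E°cell = 0, since both electrodes use the same couple.
The compartment with the higher Pd²⁺(aq) concentration (1.62 M) acts as the cathode; ions are reduced there and produced at the dilute (0.49 M) anode.
With n = 2, Ecell = −(0.0592/2)·log([dilute]/[conc]) = −(0.0592/2)·log(0.49/1.62) = +0.015 V.

0.015 V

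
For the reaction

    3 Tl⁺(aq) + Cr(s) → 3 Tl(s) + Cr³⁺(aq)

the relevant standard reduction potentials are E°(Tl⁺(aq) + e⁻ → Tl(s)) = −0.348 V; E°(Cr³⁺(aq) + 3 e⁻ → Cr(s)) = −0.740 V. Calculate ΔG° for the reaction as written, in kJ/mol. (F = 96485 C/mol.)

−113 kJ/mol

In the reaction as written Tl⁺(aq) is reduced, so the Tl⁺/Tl couple is the cathode and Cr³⁺/Cr is the anode.
E°cell = −0.348 − (−0.740) = +0.392 V; balancing electrons gives n = 3.
ΔG° = −nFE°cell = −(3)(96485)(+0.392) J/mol = −113 kJ/mol.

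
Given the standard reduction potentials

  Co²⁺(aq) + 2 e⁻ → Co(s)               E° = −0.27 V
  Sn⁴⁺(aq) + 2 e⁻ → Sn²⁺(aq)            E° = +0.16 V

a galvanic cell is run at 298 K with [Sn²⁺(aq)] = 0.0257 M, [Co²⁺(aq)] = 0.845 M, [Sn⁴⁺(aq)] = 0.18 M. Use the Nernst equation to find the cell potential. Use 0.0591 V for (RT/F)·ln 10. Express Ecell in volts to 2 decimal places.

Since E°(Sn⁴⁺/Sn²⁺) > E°(Co²⁺/Co), Sn⁴⁺/Sn²⁺ serves as the cathode.
E°cell = +0.16 − (−0.27) = +0.43 V, with n = 2 electrons transferred.
Balancing gives Sn⁴⁺(aq) + Co(s) → Sn²⁺(aq) + Co²⁺(aq); hence Q = ([Sn²⁺(aq)]·[Co²⁺(aq)]) / [Sn⁴⁺(aq)] = 0.121 (log Q = −0.918).
By the Nernst equation, E = +0.43 − (0.0591/2)·(−0.918) = +0.46 V.

+0.46 V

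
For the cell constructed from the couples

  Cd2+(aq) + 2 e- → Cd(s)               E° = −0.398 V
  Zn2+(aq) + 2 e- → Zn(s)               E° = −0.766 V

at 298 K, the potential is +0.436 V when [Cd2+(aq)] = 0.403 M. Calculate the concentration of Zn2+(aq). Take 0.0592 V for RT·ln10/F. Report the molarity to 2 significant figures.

The Cd²⁺/Cd couple has the larger reduction potential, so it is the cathode: E°cell = −0.398 − (−0.766) = +0.368 V and n = 2.
From the Nernst equation, log Q = n(E° − E)/0.0592 = 2·(+0.368 − (+0.436))/0.0592 = −2.297.
The balanced reaction is Cd2+(aq) + Zn(s) → Cd(s) + Zn2+(aq), so Q = [Zn2+(aq)] / [Cd2+(aq)].
Isolating [Zn2+(aq)] in Q = 10^{−2.297} yields log [Zn2+(aq)] = −2.692, i.e. 0.0020 M.

0.0020 M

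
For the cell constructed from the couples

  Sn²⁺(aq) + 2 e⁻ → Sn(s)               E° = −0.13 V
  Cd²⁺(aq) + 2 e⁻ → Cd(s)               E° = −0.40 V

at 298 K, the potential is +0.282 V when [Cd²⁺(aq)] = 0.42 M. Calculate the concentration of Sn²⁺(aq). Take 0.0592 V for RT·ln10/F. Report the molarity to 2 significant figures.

1.1 M

With Sn²⁺/Sn at the cathode and Cd²⁺/Cd at the anode, E°cell = −0.13 − (−0.40) = +0.27 V (n = 2).
From the Nernst equation, log Q = n(E° − E)/0.0592 = 2·(+0.27 − (+0.282))/0.0592 = −0.405.
For Sn²⁺(aq) + Cd(s) → Sn(s) + Cd²⁺(aq), the reaction quotient is Q = [Cd²⁺(aq)] / [Sn²⁺(aq)].
Substituting the known concentrations and solving, log [Sn²⁺(aq)] = 0.028 and [Sn²⁺(aq)] = 1.1 M.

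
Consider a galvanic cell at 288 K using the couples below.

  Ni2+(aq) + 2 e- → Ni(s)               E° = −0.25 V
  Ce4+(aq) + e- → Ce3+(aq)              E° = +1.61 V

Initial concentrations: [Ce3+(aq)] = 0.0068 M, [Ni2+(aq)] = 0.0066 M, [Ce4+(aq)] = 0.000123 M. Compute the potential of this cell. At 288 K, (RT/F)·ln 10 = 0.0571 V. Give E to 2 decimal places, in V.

Since E°(Ce⁴⁺/Ce³⁺) > E°(Ni²⁺/Ni), Ce⁴⁺/Ce³⁺ serves as the cathode.
E°cell = E°cat − E°an = +1.61 − (−0.25) = +1.86 V; n = 2.
Balancing gives 2 Ce4+(aq) + Ni(s) → 2 Ce3+(aq) + Ni2+(aq); hence Q = ([Ce3+(aq)]^2·[Ni2+(aq)]) / [Ce4+(aq)]^2 = 20.2 (log Q = 1.305).
By the Nernst equation, E = +1.86 − (0.0571/2)·(1.305) = +1.82 V.

+1.82 V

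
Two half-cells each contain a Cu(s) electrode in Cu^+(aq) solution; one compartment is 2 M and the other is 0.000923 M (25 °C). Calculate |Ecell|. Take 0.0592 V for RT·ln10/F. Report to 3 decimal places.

For a concentration cell E°cell = 0, since both electrodes use the same couple.
The compartment with the higher Cu^+(aq) concentration (2 M) acts as the cathode; ions are reduced there and produced at the dilute (0.000923 M) anode.
With n = 1, Ecell = −(0.0592/1)·log([dilute]/[conc]) = −(0.0592/1)·log(0.000923/2) = +0.197 V.

0.197 V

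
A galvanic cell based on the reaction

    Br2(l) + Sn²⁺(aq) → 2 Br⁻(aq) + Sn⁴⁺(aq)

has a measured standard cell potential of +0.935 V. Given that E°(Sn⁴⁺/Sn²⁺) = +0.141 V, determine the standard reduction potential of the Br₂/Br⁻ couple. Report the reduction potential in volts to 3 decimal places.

In the reaction as written the Br₂/Br⁻ couple is reduced (cathode) and Sn⁴⁺/Sn²⁺ is oxidized (anode), so E°cell = E°(Br₂/Br⁻) − E°(Sn⁴⁺/Sn²⁺).
E°(Br₂/Br⁻) = E°cell + E°(anode) = +0.935 + (+0.141) = +1.076 V.

+1.076 V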